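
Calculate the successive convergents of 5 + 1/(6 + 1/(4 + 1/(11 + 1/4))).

Using the convergent recurrence p_i = a_i*p_{i-1} + p_{i-2}, q_i = a_i*q_{i-1} + q_{i-2} with p_{-2}=0, p_{-1}=1, q_{-2}=1, q_{-1}=0:
  i=0: a_0=5, p_0 = 5*1 + 0 = 5, q_0 = 5*0 + 1 = 1.
  i=1: a_1=6, p_1 = 6*5 + 1 = 31, q_1 = 6*1 + 0 = 6.
  i=2: a_2=4, p_2 = 4*31 + 5 = 129, q_2 = 4*6 + 1 = 25.
  i=3: a_3=11, p_3 = 11*129 + 31 = 1450, q_3 = 11*25 + 6 = 281.
  i=4: a_4=4, p_4 = 4*1450 + 129 = 5929, q_4 = 4*281 + 25 = 1149.

5/1, 31/6, 129/25, 1450/281, 5929/1149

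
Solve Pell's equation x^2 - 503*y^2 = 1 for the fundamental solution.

(x, y) = (24648, 1099)

First expand sqrt(503) as a continued fraction. With x_i = (sqrt(503) + m_i)/d_i and (m_0, d_0) = (0, 1): a_0 = floor(sqrt(503)) = 22, since 22^2 = 484 <= 503 < 529 = 23^2.
Iterate m_{i+1} = d_i*a_i - m_i, d_{i+1} = (503 - m_{i+1}^2)/d_i, a_{i+1} = floor((a_0 + m_{i+1})/d_{i+1}):
  m_1 = 1*22 - 0 = 22, d_1 = (503 - 22^2)/1 = 19/1 = 19, a_1 = floor((22 + 22)/19) = 2.
  m_2 = 19*2 - 22 = 16, d_2 = (503 - 16^2)/19 = 247/19 = 13, a_2 = floor((22 + 16)/13) = 2.
  m_3 = 13*2 - 16 = 10, d_3 = (503 - 10^2)/13 = 403/13 = 31, a_3 = floor((22 + 10)/31) = 1.
  m_4 = 31*1 - 10 = 21, d_4 = (503 - 21^2)/31 = 62/31 = 2, a_4 = floor((22 + 21)/2) = 21.
  m_5 = 2*21 - 21 = 21, d_5 = (503 - 21^2)/2 = 62/2 = 31, a_5 = floor((22 + 21)/31) = 1.
  m_6 = 31*1 - 21 = 10, d_6 = (503 - 10^2)/31 = 403/31 = 13, a_6 = floor((22 + 10)/13) = 2.
  m_7 = 13*2 - 10 = 16, d_7 = (503 - 16^2)/13 = 247/13 = 19, a_7 = floor((22 + 16)/19) = 2.
  m_8 = 19*2 - 16 = 22, d_8 = (503 - 22^2)/19 = 19/19 = 1, a_8 = floor((22 + 22)/1) = 44.
  m_9 = 1*44 - 22 = 22, d_9 = (503 - 22^2)/1 = 19/1 = 19: (m_9, d_9) = (m_1, d_1) = (22, 19), so from here the quotients repeat a_1, ..., a_8; the period length is 8.
So sqrt(503) = [22; (2, 2, 1, 21, 1, 2, 2, 44)] with period length k = 8.
k is even, so the fundamental solution of x^2 - 503y^2 = 1 is (p_{k-1}, q_{k-1}) = (p_7, q_7); compute convergents through index 7.
Convergents (p_i = a_i*p_{i-1} + p_{i-2}, q_i = a_i*q_{i-1} + q_{i-2} with p_{-2}=0, p_{-1}=1, q_{-2}=1, q_{-1}=0):
  i=0: a_0=22, p_0 = 22*1 + 0 = 22, q_0 = 22*0 + 1 = 1.
  i=1: a_1=2, p_1 = 2*22 + 1 = 45, q_1 = 2*1 + 0 = 2.
  i=2: a_2=2, p_2 = 2*45 + 22 = 112, q_2 = 2*2 + 1 = 5.
  i=3: a_3=1, p_3 = 1*112 + 45 = 157, q_3 = 1*5 + 2 = 7.
  i=4: a_4=21, p_4 = 21*157 + 112 = 3409, q_4 = 21*7 + 5 = 152.
  i=5: a_5=1, p_5 = 1*3409 + 157 = 3566, q_5 = 1*152 + 7 = 159.
  i=6: a_6=2, p_6 = 2*3566 + 3409 = 10541, q_6 = 2*159 + 152 = 470.
  i=7: a_7=2, p_7 = 2*10541 + 3566 = 24648, q_7 = 2*470 + 159 = 1099.
Check: 24648^2 - 503*1099^2 = 607523904 - 607523903 = 1, so (x, y) = (24648, 1099) solves the equation, and by the theorem it is the least positive solution.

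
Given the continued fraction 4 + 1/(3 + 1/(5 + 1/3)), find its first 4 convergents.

4/1, 13/3, 69/16, 220/51

Using the convergent recurrence p_i = a_i*p_{i-1} + p_{i-2}, q_i = a_i*q_{i-1} + q_{i-2} with p_{-2}=0, p_{-1}=1, q_{-2}=1, q_{-1}=0:
  i=0: a_0=4, p_0 = 4*1 + 0 = 4, q_0 = 4*0 + 1 = 1.
  i=1: a_1=3, p_1 = 3*4 + 1 = 13, q_1 = 3*1 + 0 = 3.
  i=2: a_2=5, p_2 = 5*13 + 4 = 69, q_2 = 5*3 + 1 = 16.
  i=3: a_3=3, p_3 = 3*69 + 13 = 220, q_3 = 3*16 + 3 = 51.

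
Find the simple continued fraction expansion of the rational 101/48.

Run the Euclidean algorithm on 101 and 48; the successive quotients are the partial quotients a_0, a_1, ... (each step inverts the fractional part left over by the previous one):
  101 = 2*48 + 5, so a_0 = 2.
  48 = 9*5 + 3, so a_1 = 9.
  5 = 1*3 + 2, so a_2 = 1.
  3 = 1*2 + 1, so a_3 = 1.
  2 = 2*1 + 0, so a_4 = 2.
The remainder reaches 0 after 5 divisions, so the expansion has 5 partial quotients, read off in order.

[2; 9, 1, 1, 2]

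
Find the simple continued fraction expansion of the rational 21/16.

Run the Euclidean algorithm on 21 and 16; the successive quotients are the partial quotients a_0, a_1, ... (each step inverts the fractional part left over by the previous one):
  21 = 1*16 + 5, so a_0 = 1.
  16 = 3*5 + 1, so a_1 = 3.
  5 = 5*1 + 0, so a_2 = 5.
The remainder reaches 0 after 3 divisions, so the expansion has 3 partial quotients, read off in order.

[1; 3, 5]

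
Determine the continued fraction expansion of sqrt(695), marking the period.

[26; (2, 1, 3, 10, 3, 1, 2, 52)]

Write x_i = (sqrt(695) + m_i)/d_i with (m_0, d_0) = (0, 1). a_0 = floor(sqrt(695)) = 26, since 26^2 = 676 <= 695 < 729 = 27^2.
Iterate m_{i+1} = d_i*a_i - m_i, d_{i+1} = (695 - m_{i+1}^2)/d_i, a_{i+1} = floor((a_0 + m_{i+1})/d_{i+1}):
  m_1 = 1*26 - 0 = 26, d_1 = (695 - 26^2)/1 = 19/1 = 19, a_1 = floor((26 + 26)/19) = 2.
  m_2 = 19*2 - 26 = 12, d_2 = (695 - 12^2)/19 = 551/19 = 29, a_2 = floor((26 + 12)/29) = 1.
  m_3 = 29*1 - 12 = 17, d_3 = (695 - 17^2)/29 = 406/29 = 14, a_3 = floor((26 + 17)/14) = 3.
  m_4 = 14*3 - 17 = 25, d_4 = (695 - 25^2)/14 = 70/14 = 5, a_4 = floor((26 + 25)/5) = 10.
  m_5 = 5*10 - 25 = 25, d_5 = (695 - 25^2)/5 = 70/5 = 14, a_5 = floor((26 + 25)/14) = 3.
  m_6 = 14*3 - 25 = 17, d_6 = (695 - 17^2)/14 = 406/14 = 29, a_6 = floor((26 + 17)/29) = 1.
  m_7 = 29*1 - 17 = 12, d_7 = (695 - 12^2)/29 = 551/29 = 19, a_7 = floor((26 + 12)/19) = 2.
  m_8 = 19*2 - 12 = 26, d_8 = (695 - 26^2)/19 = 19/19 = 1, a_8 = floor((26 + 26)/1) = 52.
  m_9 = 1*52 - 26 = 26, d_9 = (695 - 26^2)/1 = 19/1 = 19: (m_9, d_9) = (m_1, d_1) = (26, 19), so from here the quotients repeat a_1, ..., a_8; the period length is 8.
Hence the expansion of sqrt(695) is a_0 = 26 followed by the repeating block 2, 1, 3, 10, 3, 1, 2, 52 (period 8).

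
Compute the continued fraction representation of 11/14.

Run the Euclidean algorithm on 11 and 14; the successive quotients are the partial quotients a_0, a_1, ... (each step inverts the fractional part left over by the previous one):
  11 = 0*14 + 11, so a_0 = 0.
  14 = 1*11 + 3, so a_1 = 1.
  11 = 3*3 + 2, so a_2 = 3.
  3 = 1*2 + 1, so a_3 = 1.
  2 = 2*1 + 0, so a_4 = 2.
The remainder reaches 0 after 5 divisions, so the expansion has 5 partial quotients, read off in order.

[0; 1, 3, 1, 2]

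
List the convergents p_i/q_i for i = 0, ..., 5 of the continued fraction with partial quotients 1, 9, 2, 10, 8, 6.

1/1, 10/9, 21/19, 220/199, 1781/1611, 10906/9865

Using the convergent recurrence p_i = a_i*p_{i-1} + p_{i-2}, q_i = a_i*q_{i-1} + q_{i-2} with p_{-2}=0, p_{-1}=1, q_{-2}=1, q_{-1}=0:
  i=0: a_0=1, p_0 = 1*1 + 0 = 1, q_0 = 1*0 + 1 = 1.
  i=1: a_1=9, p_1 = 9*1 + 1 = 10, q_1 = 9*1 + 0 = 9.
  i=2: a_2=2, p_2 = 2*10 + 1 = 21, q_2 = 2*9 + 1 = 19.
  i=3: a_3=10, p_3 = 10*21 + 10 = 220, q_3 = 10*19 + 9 = 199.
  i=4: a_4=8, p_4 = 8*220 + 21 = 1781, q_4 = 8*199 + 19 = 1611.
  i=5: a_5=6, p_5 = 6*1781 + 220 = 10906, q_5 = 6*1611 + 199 = 9865.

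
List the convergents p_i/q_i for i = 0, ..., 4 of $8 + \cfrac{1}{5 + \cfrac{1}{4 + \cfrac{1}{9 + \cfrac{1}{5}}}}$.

Using the convergent recurrence p_i = a_i*p_{i-1} + p_{i-2}, q_i = a_i*q_{i-1} + q_{i-2} with p_{-2}=0, p_{-1}=1, q_{-2}=1, q_{-1}=0:
  i=0: a_0=8, p_0 = 8*1 + 0 = 8, q_0 = 8*0 + 1 = 1.
  i=1: a_1=5, p_1 = 5*8 + 1 = 41, q_1 = 5*1 + 0 = 5.
  i=2: a_2=4, p_2 = 4*41 + 8 = 172, q_2 = 4*5 + 1 = 21.
  i=3: a_3=9, p_3 = 9*172 + 41 = 1589, q_3 = 9*21 + 5 = 194.
  i=4: a_4=5, p_4 = 5*1589 + 172 = 8117, q_4 = 5*194 + 21 = 991.

8/1, 41/5, 172/21, 1589/194, 8117/991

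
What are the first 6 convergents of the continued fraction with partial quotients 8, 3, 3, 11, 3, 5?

Using the convergent recurrence p_i = a_i*p_{i-1} + p_{i-2}, q_i = a_i*q_{i-1} + q_{i-2} with p_{-2}=0, p_{-1}=1, q_{-2}=1, q_{-1}=0:
  i=0: a_0=8, p_0 = 8*1 + 0 = 8, q_0 = 8*0 + 1 = 1.
  i=1: a_1=3, p_1 = 3*8 + 1 = 25, q_1 = 3*1 + 0 = 3.
  i=2: a_2=3, p_2 = 3*25 + 8 = 83, q_2 = 3*3 + 1 = 10.
  i=3: a_3=11, p_3 = 11*83 + 25 = 938, q_3 = 11*10 + 3 = 113.
  i=4: a_4=3, p_4 = 3*938 + 83 = 2897, q_4 = 3*113 + 10 = 349.
  i=5: a_5=5, p_5 = 5*2897 + 938 = 15423, q_5 = 5*349 + 113 = 1858.

8/1, 25/3, 83/10, 938/113, 2897/349, 15423/1858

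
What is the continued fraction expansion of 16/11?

Run the Euclidean algorithm on 16 and 11; the successive quotients are the partial quotients a_0, a_1, ... (each step inverts the fractional part left over by the previous one):
  16 = 1*11 + 5, so a_0 = 1.
  11 = 2*5 + 1, so a_1 = 2.
  5 = 5*1 + 0, so a_2 = 5.
The remainder reaches 0 after 3 divisions, so the expansion has 3 partial quotients, read off in order.

[1; 2, 5]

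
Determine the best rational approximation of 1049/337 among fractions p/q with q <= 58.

Expand x = 1049/337 as a continued fraction with the Euclidean algorithm:
  1049 = 3*337 + 38, so a_0 = 3.
  337 = 8*38 + 33, so a_1 = 8.
  38 = 1*33 + 5, so a_2 = 1.
  33 = 6*5 + 3, so a_3 = 6.
  5 = 1*3 + 2, so a_4 = 1.
  3 = 1*2 + 1, so a_5 = 1.
  2 = 2*1 + 0, so a_6 = 2.
so x = [3; 8, 1, 6, 1, 1, 2].
Convergents (p_i = a_i*p_{i-1} + p_{i-2}, q_i = a_i*q_{i-1} + q_{i-2} with p_{-2}=0, p_{-1}=1, q_{-2}=1, q_{-1}=0), until the denominator exceeds 58:
  i=0: a_0=3, p_0 = 3*1 + 0 = 3, q_0 = 3*0 + 1 = 1.
  i=1: a_1=8, p_1 = 8*3 + 1 = 25, q_1 = 8*1 + 0 = 8.
  i=2: a_2=1, p_2 = 1*25 + 3 = 28, q_2 = 1*8 + 1 = 9.
  i=3: a_3=6, p_3 = 6*28 + 25 = 193, q_3 = 6*9 + 8 = 62.
q_3 = 62 > 58, so the last convergent with denominator <= 58 is p_2/q_2 = 28/9.
The closest fraction with denominator <= 58 is either p_2/q_2 or the intermediate fraction (k*p_2 + p_1)/(k*q_2 + q_1) with the largest k >= 1 whose denominator stays <= 58; these approach x as k grows, and every other convergent or intermediate fraction in range is farther away.
Largest k: floor((58 - q_1)/q_2) = floor((58 - 8)/9) = 5.
That gives (5*28 + 25)/(5*9 + 8) = 165/53.
Compare the errors: |x - 28/9| = |1049*9 - 28*337|/(337*9) = 5/3033, and |x - 165/53| = |1049*53 - 165*337|/(337*53) = 8/17861.
Cross-multiplying, 8*3033 = 24264 < 89305 = 5*17861, so 8/17861 is smaller: the intermediate fraction 165/53 is closer to x than 28/9.

165/53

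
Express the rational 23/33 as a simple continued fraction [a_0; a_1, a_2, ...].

[0; 1, 2, 3, 3]

Run the Euclidean algorithm on 23 and 33; the successive quotients are the partial quotients a_0, a_1, ... (each step inverts the fractional part left over by the previous one):
  23 = 0*33 + 23, so a_0 = 0.
  33 = 1*23 + 10, so a_1 = 1.
  23 = 2*10 + 3, so a_2 = 2.
  10 = 3*3 + 1, so a_3 = 3.
  3 = 3*1 + 0, so a_4 = 3.
The remainder reaches 0 after 5 divisions, so the expansion has 5 partial quotients, read off in order.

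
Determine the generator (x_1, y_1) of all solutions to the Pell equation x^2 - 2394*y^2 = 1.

First expand sqrt(2394) as a continued fraction. With x_i = (sqrt(2394) + m_i)/d_i and (m_0, d_0) = (0, 1): a_0 = floor(sqrt(2394)) = 48, since 48^2 = 2304 <= 2394 < 2401 = 49^2.
Iterate m_{i+1} = d_i*a_i - m_i, d_{i+1} = (2394 - m_{i+1}^2)/d_i, a_{i+1} = floor((a_0 + m_{i+1})/d_{i+1}):
  m_1 = 1*48 - 0 = 48, d_1 = (2394 - 48^2)/1 = 90/1 = 90, a_1 = floor((48 + 48)/90) = 1.
  m_2 = 90*1 - 48 = 42, d_2 = (2394 - 42^2)/90 = 630/90 = 7, a_2 = floor((48 + 42)/7) = 12.
  m_3 = 7*12 - 42 = 42, d_3 = (2394 - 42^2)/7 = 630/7 = 90, a_3 = floor((48 + 42)/90) = 1.
  m_4 = 90*1 - 42 = 48, d_4 = (2394 - 48^2)/90 = 90/90 = 1, a_4 = floor((48 + 48)/1) = 96.
  m_5 = 1*96 - 48 = 48, d_5 = (2394 - 48^2)/1 = 90/1 = 90: (m_5, d_5) = (m_1, d_1) = (48, 90), so from here the quotients repeat a_1, ..., a_4; the period length is 4.
So sqrt(2394) = [48; (1, 12, 1, 96)] with period length k = 4.
k is even, so the fundamental solution of x^2 - 2394y^2 = 1 is (p_{k-1}, q_{k-1}) = (p_3, q_3); compute convergents through index 3.
Convergents (p_i = a_i*p_{i-1} + p_{i-2}, q_i = a_i*q_{i-1} + q_{i-2} with p_{-2}=0, p_{-1}=1, q_{-2}=1, q_{-1}=0):
  i=0: a_0=48, p_0 = 48*1 + 0 = 48, q_0 = 48*0 + 1 = 1.
  i=1: a_1=1, p_1 = 1*48 + 1 = 49, q_1 = 1*1 + 0 = 1.
  i=2: a_2=12, p_2 = 12*49 + 48 = 636, q_2 = 12*1 + 1 = 13.
  i=3: a_3=1, p_3 = 1*636 + 49 = 685, q_3 = 1*13 + 1 = 14.
Check: 685^2 - 2394*14^2 = 469225 - 469224 = 1, so (x, y) = (685, 14) solves the equation, and by the theorem it is the least positive solution.

(x, y) = (685, 14)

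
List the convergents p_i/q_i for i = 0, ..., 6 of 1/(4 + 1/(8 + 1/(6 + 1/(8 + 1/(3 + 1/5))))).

0/1, 1/4, 8/33, 49/202, 400/1649, 1249/5149, 6645/27394

Using the convergent recurrence p_i = a_i*p_{i-1} + p_{i-2}, q_i = a_i*q_{i-1} + q_{i-2} with p_{-2}=0, p_{-1}=1, q_{-2}=1, q_{-1}=0:
  i=0: a_0=0, p_0 = 0*1 + 0 = 0, q_0 = 0*0 + 1 = 1.
  i=1: a_1=4, p_1 = 4*0 + 1 = 1, q_1 = 4*1 + 0 = 4.
  i=2: a_2=8, p_2 = 8*1 + 0 = 8, q_2 = 8*4 + 1 = 33.
  i=3: a_3=6, p_3 = 6*8 + 1 = 49, q_3 = 6*33 + 4 = 202.
  i=4: a_4=8, p_4 = 8*49 + 8 = 400, q_4 = 8*202 + 33 = 1649.
  i=5: a_5=3, p_5 = 3*400 + 49 = 1249, q_5 = 3*1649 + 202 = 5149.
  i=6: a_6=5, p_6 = 5*1249 + 400 = 6645, q_6 = 5*5149 + 1649 = 27394.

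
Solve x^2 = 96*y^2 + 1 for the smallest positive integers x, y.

(x, y) = (49, 5)

First expand sqrt(96) as a continued fraction. With x_i = (sqrt(96) + m_i)/d_i and (m_0, d_0) = (0, 1): a_0 = floor(sqrt(96)) = 9, since 9^2 = 81 <= 96 < 100 = 10^2.
Iterate m_{i+1} = d_i*a_i - m_i, d_{i+1} = (96 - m_{i+1}^2)/d_i, a_{i+1} = floor((a_0 + m_{i+1})/d_{i+1}):
  m_1 = 1*9 - 0 = 9, d_1 = (96 - 9^2)/1 = 15/1 = 15, a_1 = floor((9 + 9)/15) = 1.
  m_2 = 15*1 - 9 = 6, d_2 = (96 - 6^2)/15 = 60/15 = 4, a_2 = floor((9 + 6)/4) = 3.
  m_3 = 4*3 - 6 = 6, d_3 = (96 - 6^2)/4 = 60/4 = 15, a_3 = floor((9 + 6)/15) = 1.
  m_4 = 15*1 - 6 = 9, d_4 = (96 - 9^2)/15 = 15/15 = 1, a_4 = floor((9 + 9)/1) = 18.
  m_5 = 1*18 - 9 = 9, d_5 = (96 - 9^2)/1 = 15/1 = 15: (m_5, d_5) = (m_1, d_1) = (9, 15), so from here the quotients repeat a_1, ..., a_4; the period length is 4.
So sqrt(96) = [9; (1, 3, 1, 18)] with period length k = 4.
k is even, so the fundamental solution of x^2 - 96y^2 = 1 is (p_{k-1}, q_{k-1}) = (p_3, q_3); compute convergents through index 3.
Convergents (p_i = a_i*p_{i-1} + p_{i-2}, q_i = a_i*q_{i-1} + q_{i-2} with p_{-2}=0, p_{-1}=1, q_{-2}=1, q_{-1}=0):
  i=0: a_0=9, p_0 = 9*1 + 0 = 9, q_0 = 9*0 + 1 = 1.
  i=1: a_1=1, p_1 = 1*9 + 1 = 10, q_1 = 1*1 + 0 = 1.
  i=2: a_2=3, p_2 = 3*10 + 9 = 39, q_2 = 3*1 + 1 = 4.
  i=3: a_3=1, p_3 = 1*39 + 10 = 49, q_3 = 1*4 + 1 = 5.
Check: 49^2 - 96*5^2 = 2401 - 2400 = 1, so (x, y) = (49, 5) solves the equation, and by the theorem it is the least positive solution.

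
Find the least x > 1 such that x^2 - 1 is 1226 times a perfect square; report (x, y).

(x, y) = (2451, 70)

First expand sqrt(1226) as a continued fraction. With x_i = (sqrt(1226) + m_i)/d_i and (m_0, d_0) = (0, 1): a_0 = floor(sqrt(1226)) = 35, since 35^2 = 1225 <= 1226 < 1296 = 36^2.
Iterate m_{i+1} = d_i*a_i - m_i, d_{i+1} = (1226 - m_{i+1}^2)/d_i, a_{i+1} = floor((a_0 + m_{i+1})/d_{i+1}):
  m_1 = 1*35 - 0 = 35, d_1 = (1226 - 35^2)/1 = 1/1 = 1, a_1 = floor((35 + 35)/1) = 70.
  m_2 = 1*70 - 35 = 35, d_2 = (1226 - 35^2)/1 = 1/1 = 1: (m_2, d_2) = (m_1, d_1) = (35, 1), so from here the quotient a_1 repeats; the period length is 1.
So sqrt(1226) = [35; (70)] with period length k = 1.
k is odd, so (p_{k-1}, q_{k-1}) only solves x^2 - 1226y^2 = -1 and the fundamental solution of x^2 - 1226y^2 = 1 is (p_{2k-1}, q_{2k-1}) = (p_1, q_1); compute convergents through index 1, running through the period twice.
Convergents (p_i = a_i*p_{i-1} + p_{i-2}, q_i = a_i*q_{i-1} + q_{i-2} with p_{-2}=0, p_{-1}=1, q_{-2}=1, q_{-1}=0):
  i=0: a_0=35, p_0 = 35*1 + 0 = 35, q_0 = 35*0 + 1 = 1.
  i=1: a_1=70, p_1 = 70*35 + 1 = 2451, q_1 = 70*1 + 0 = 70.
Indeed p_0^2 - 1226*q_0^2 = 1225 - 1226 = -1, not +1.
Check: 2451^2 - 1226*70^2 = 6007401 - 6007400 = 1, so (x, y) = (2451, 70) solves the equation, and by the theorem it is the least positive solution.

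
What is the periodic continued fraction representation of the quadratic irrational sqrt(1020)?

[31; (1, 14, 1, 62)]

Write x_i = (sqrt(1020) + m_i)/d_i with (m_0, d_0) = (0, 1). a_0 = floor(sqrt(1020)) = 31, since 31^2 = 961 <= 1020 < 1024 = 32^2.
Iterate m_{i+1} = d_i*a_i - m_i, d_{i+1} = (1020 - m_{i+1}^2)/d_i, a_{i+1} = floor((a_0 + m_{i+1})/d_{i+1}):
  m_1 = 1*31 - 0 = 31, d_1 = (1020 - 31^2)/1 = 59/1 = 59, a_1 = floor((31 + 31)/59) = 1.
  m_2 = 59*1 - 31 = 28, d_2 = (1020 - 28^2)/59 = 236/59 = 4, a_2 = floor((31 + 28)/4) = 14.
  m_3 = 4*14 - 28 = 28, d_3 = (1020 - 28^2)/4 = 236/4 = 59, a_3 = floor((31 + 28)/59) = 1.
  m_4 = 59*1 - 28 = 31, d_4 = (1020 - 31^2)/59 = 59/59 = 1, a_4 = floor((31 + 31)/1) = 62.
  m_5 = 1*62 - 31 = 31, d_5 = (1020 - 31^2)/1 = 59/1 = 59: (m_5, d_5) = (m_1, d_1) = (31, 59), so from here the quotients repeat a_1, ..., a_4; the period length is 4.
Hence the expansion of sqrt(1020) is a_0 = 31 followed by the repeating block 1, 14, 1, 62 (period 4).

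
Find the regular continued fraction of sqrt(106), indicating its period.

Write x_i = (sqrt(106) + m_i)/d_i with (m_0, d_0) = (0, 1). a_0 = floor(sqrt(106)) = 10, since 10^2 = 100 <= 106 < 121 = 11^2.
Iterate m_{i+1} = d_i*a_i - m_i, d_{i+1} = (106 - m_{i+1}^2)/d_i, a_{i+1} = floor((a_0 + m_{i+1})/d_{i+1}):
  m_1 = 1*10 - 0 = 10, d_1 = (106 - 10^2)/1 = 6/1 = 6, a_1 = floor((10 + 10)/6) = 3.
  m_2 = 6*3 - 10 = 8, d_2 = (106 - 8^2)/6 = 42/6 = 7, a_2 = floor((10 + 8)/7) = 2.
  m_3 = 7*2 - 8 = 6, d_3 = (106 - 6^2)/7 = 70/7 = 10, a_3 = floor((10 + 6)/10) = 1.
  m_4 = 10*1 - 6 = 4, d_4 = (106 - 4^2)/10 = 90/10 = 9, a_4 = floor((10 + 4)/9) = 1.
  m_5 = 9*1 - 4 = 5, d_5 = (106 - 5^2)/9 = 81/9 = 9, a_5 = floor((10 + 5)/9) = 1.
  m_6 = 9*1 - 5 = 4, d_6 = (106 - 4^2)/9 = 90/9 = 10, a_6 = floor((10 + 4)/10) = 1.
  m_7 = 10*1 - 4 = 6, d_7 = (106 - 6^2)/10 = 70/10 = 7, a_7 = floor((10 + 6)/7) = 2.
  m_8 = 7*2 - 6 = 8, d_8 = (106 - 8^2)/7 = 42/7 = 6, a_8 = floor((10 + 8)/6) = 3.
  m_9 = 6*3 - 8 = 10, d_9 = (106 - 10^2)/6 = 6/6 = 1, a_9 = floor((10 + 10)/1) = 20.
  m_10 = 1*20 - 10 = 10, d_10 = (106 - 10^2)/1 = 6/1 = 6: (m_10, d_10) = (m_1, d_1) = (10, 6), so from here the quotients repeat a_1, ..., a_9; the period length is 9.
Hence the expansion of sqrt(106) is a_0 = 10 followed by the repeating block 3, 2, 1, 1, 1, 1, 2, 3, 20 (period 9).

[10; (3, 2, 1, 1, 1, 1, 2, 3, 20)]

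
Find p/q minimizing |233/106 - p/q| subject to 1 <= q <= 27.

Expand x = 233/106 as a continued fraction with the Euclidean algorithm:
  233 = 2*106 + 21, so a_0 = 2.
  106 = 5*21 + 1, so a_1 = 5.
  21 = 21*1 + 0, so a_2 = 21.
so x = [2; 5, 21].
Convergents (p_i = a_i*p_{i-1} + p_{i-2}, q_i = a_i*q_{i-1} + q_{i-2} with p_{-2}=0, p_{-1}=1, q_{-2}=1, q_{-1}=0), until the denominator exceeds 27:
  i=0: a_0=2, p_0 = 2*1 + 0 = 2, q_0 = 2*0 + 1 = 1.
  i=1: a_1=5, p_1 = 5*2 + 1 = 11, q_1 = 5*1 + 0 = 5.
  i=2: a_2=21, p_2 = 21*11 + 2 = 233, q_2 = 21*5 + 1 = 106.
q_2 = 106 > 27, so the last convergent with denominator <= 27 is p_1/q_1 = 11/5.
The closest fraction with denominator <= 27 is either p_1/q_1 or the intermediate fraction (k*p_1 + p_0)/(k*q_1 + q_0) with the largest k >= 1 whose denominator stays <= 27; these approach x as k grows, and every other convergent or intermediate fraction in range is farther away.
Largest k: floor((27 - q_0)/q_1) = floor((27 - 1)/5) = 5.
That gives (5*11 + 2)/(5*5 + 1) = 57/26.
Compare the errors: |x - 11/5| = |233*5 - 11*106|/(106*5) = 1/530, and |x - 57/26| = |233*26 - 57*106|/(106*26) = 16/2756.
Cross-multiplying, 1*2756 = 2756 < 8480 = 16*530, so 1/530 is smaller: the convergent 11/5 is closer to x than 57/26.

11/5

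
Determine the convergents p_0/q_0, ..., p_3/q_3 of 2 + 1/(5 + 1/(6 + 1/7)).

Using the convergent recurrence p_i = a_i*p_{i-1} + p_{i-2}, q_i = a_i*q_{i-1} + q_{i-2} with p_{-2}=0, p_{-1}=1, q_{-2}=1, q_{-1}=0:
  i=0: a_0=2, p_0 = 2*1 + 0 = 2, q_0 = 2*0 + 1 = 1.
  i=1: a_1=5, p_1 = 5*2 + 1 = 11, q_1 = 5*1 + 0 = 5.
  i=2: a_2=6, p_2 = 6*11 + 2 = 68, q_2 = 6*5 + 1 = 31.
  i=3: a_3=7, p_3 = 7*68 + 11 = 487, q_3 = 7*31 + 5 = 222.

2/1, 11/5, 68/31, 487/222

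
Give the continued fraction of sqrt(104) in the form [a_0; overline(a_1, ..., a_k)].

Write x_i = (sqrt(104) + m_i)/d_i with (m_0, d_0) = (0, 1). a_0 = floor(sqrt(104)) = 10, since 10^2 = 100 <= 104 < 121 = 11^2.
Iterate m_{i+1} = d_i*a_i - m_i, d_{i+1} = (104 - m_{i+1}^2)/d_i, a_{i+1} = floor((a_0 + m_{i+1})/d_{i+1}):
  m_1 = 1*10 - 0 = 10, d_1 = (104 - 10^2)/1 = 4/1 = 4, a_1 = floor((10 + 10)/4) = 5.
  m_2 = 4*5 - 10 = 10, d_2 = (104 - 10^2)/4 = 4/4 = 1, a_2 = floor((10 + 10)/1) = 20.
  m_3 = 1*20 - 10 = 10, d_3 = (104 - 10^2)/1 = 4/1 = 4: (m_3, d_3) = (m_1, d_1) = (10, 4), so from here the quotients repeat a_1, a_2; the period length is 2.
Hence the expansion of sqrt(104) is a_0 = 10 followed by the repeating block 5, 20 (period 2).

[10; overline(5, 20)]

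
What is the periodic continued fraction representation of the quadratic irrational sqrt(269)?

Write x_i = (sqrt(269) + m_i)/d_i with (m_0, d_0) = (0, 1). a_0 = floor(sqrt(269)) = 16, since 16^2 = 256 <= 269 < 289 = 17^2.
Iterate m_{i+1} = d_i*a_i - m_i, d_{i+1} = (269 - m_{i+1}^2)/d_i, a_{i+1} = floor((a_0 + m_{i+1})/d_{i+1}):
  m_1 = 1*16 - 0 = 16, d_1 = (269 - 16^2)/1 = 13/1 = 13, a_1 = floor((16 + 16)/13) = 2.
  m_2 = 13*2 - 16 = 10, d_2 = (269 - 10^2)/13 = 169/13 = 13, a_2 = floor((16 + 10)/13) = 2.
  m_3 = 13*2 - 10 = 16, d_3 = (269 - 16^2)/13 = 13/13 = 1, a_3 = floor((16 + 16)/1) = 32.
  m_4 = 1*32 - 16 = 16, d_4 = (269 - 16^2)/1 = 13/1 = 13: (m_4, d_4) = (m_1, d_1) = (16, 13), so from here the quotients repeat a_1, ..., a_3; the period length is 3.
Hence the expansion of sqrt(269) is a_0 = 16 followed by the repeating block 2, 2, 32 (period 3).

[16; (2, 2, 32)]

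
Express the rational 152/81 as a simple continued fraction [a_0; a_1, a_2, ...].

[1; 1, 7, 10]

Run the Euclidean algorithm on 152 and 81; the successive quotients are the partial quotients a_0, a_1, ... (each step inverts the fractional part left over by the previous one):
  152 = 1*81 + 71, so a_0 = 1.
  81 = 1*71 + 10, so a_1 = 1.
  71 = 7*10 + 1, so a_2 = 7.
  10 = 10*1 + 0, so a_3 = 10.
The remainder reaches 0 after 4 divisions, so the expansion has 4 partial quotients, read off in order.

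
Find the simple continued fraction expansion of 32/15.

Run the Euclidean algorithm on 32 and 15; the successive quotients are the partial quotients a_0, a_1, ... (each step inverts the fractional part left over by the previous one):
  32 = 2*15 + 2, so a_0 = 2.
  15 = 7*2 + 1, so a_1 = 7.
  2 = 2*1 + 0, so a_2 = 2.
The remainder reaches 0 after 3 divisions, so the expansion has 3 partial quotients, read off in order.

[2; 7, 2]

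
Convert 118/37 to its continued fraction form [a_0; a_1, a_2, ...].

Run the Euclidean algorithm on 118 and 37; the successive quotients are the partial quotients a_0, a_1, ... (each step inverts the fractional part left over by the previous one):
  118 = 3*37 + 7, so a_0 = 3.
  37 = 5*7 + 2, so a_1 = 5.
  7 = 3*2 + 1, so a_2 = 3.
  2 = 2*1 + 0, so a_3 = 2.
The remainder reaches 0 after 4 divisions, so the expansion has 4 partial quotients, read off in order.

[3; 5, 3, 2]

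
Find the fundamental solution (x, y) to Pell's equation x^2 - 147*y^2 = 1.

First expand sqrt(147) as a continued fraction. With x_i = (sqrt(147) + m_i)/d_i and (m_0, d_0) = (0, 1): a_0 = floor(sqrt(147)) = 12, since 12^2 = 144 <= 147 < 169 = 13^2.
Iterate m_{i+1} = d_i*a_i - m_i, d_{i+1} = (147 - m_{i+1}^2)/d_i, a_{i+1} = floor((a_0 + m_{i+1})/d_{i+1}):
  m_1 = 1*12 - 0 = 12, d_1 = (147 - 12^2)/1 = 3/1 = 3, a_1 = floor((12 + 12)/3) = 8.
  m_2 = 3*8 - 12 = 12, d_2 = (147 - 12^2)/3 = 3/3 = 1, a_2 = floor((12 + 12)/1) = 24.
  m_3 = 1*24 - 12 = 12, d_3 = (147 - 12^2)/1 = 3/1 = 3: (m_3, d_3) = (m_1, d_1) = (12, 3), so from here the quotients repeat a_1, a_2; the period length is 2.
So sqrt(147) = [12; (8, 24)] with period length k = 2.
k is even, so the fundamental solution of x^2 - 147y^2 = 1 is (p_{k-1}, q_{k-1}) = (p_1, q_1); compute convergents through index 1.
Convergents (p_i = a_i*p_{i-1} + p_{i-2}, q_i = a_i*q_{i-1} + q_{i-2} with p_{-2}=0, p_{-1}=1, q_{-2}=1, q_{-1}=0):
  i=0: a_0=12, p_0 = 12*1 + 0 = 12, q_0 = 12*0 + 1 = 1.
  i=1: a_1=8, p_1 = 8*12 + 1 = 97, q_1 = 8*1 + 0 = 8.
Check: 97^2 - 147*8^2 = 9409 - 9408 = 1, so (x, y) = (97, 8) solves the equation, and by the theorem it is the least positive solution.

(x, y) = (97, 8)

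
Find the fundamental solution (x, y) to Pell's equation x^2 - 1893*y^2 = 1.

First expand sqrt(1893) as a continued fraction. With x_i = (sqrt(1893) + m_i)/d_i and (m_0, d_0) = (0, 1): a_0 = floor(sqrt(1893)) = 43, since 43^2 = 1849 <= 1893 < 1936 = 44^2.
Iterate m_{i+1} = d_i*a_i - m_i, d_{i+1} = (1893 - m_{i+1}^2)/d_i, a_{i+1} = floor((a_0 + m_{i+1})/d_{i+1}):
  m_1 = 1*43 - 0 = 43, d_1 = (1893 - 43^2)/1 = 44/1 = 44, a_1 = floor((43 + 43)/44) = 1.
  m_2 = 44*1 - 43 = 1, d_2 = (1893 - 1^2)/44 = 1892/44 = 43, a_2 = floor((43 + 1)/43) = 1.
  m_3 = 43*1 - 1 = 42, d_3 = (1893 - 42^2)/43 = 129/43 = 3, a_3 = floor((43 + 42)/3) = 28.
  m_4 = 3*28 - 42 = 42, d_4 = (1893 - 42^2)/3 = 129/3 = 43, a_4 = floor((43 + 42)/43) = 1.
  m_5 = 43*1 - 42 = 1, d_5 = (1893 - 1^2)/43 = 1892/43 = 44, a_5 = floor((43 + 1)/44) = 1.
  m_6 = 44*1 - 1 = 43, d_6 = (1893 - 43^2)/44 = 44/44 = 1, a_6 = floor((43 + 43)/1) = 86.
  m_7 = 1*86 - 43 = 43, d_7 = (1893 - 43^2)/1 = 44/1 = 44: (m_7, d_7) = (m_1, d_1) = (43, 44), so from here the quotients repeat a_1, ..., a_6; the period length is 6.
So sqrt(1893) = [43; (1, 1, 28, 1, 1, 86)] with period length k = 6.
k is even, so the fundamental solution of x^2 - 1893y^2 = 1 is (p_{k-1}, q_{k-1}) = (p_5, q_5); compute convergents through index 5.
Convergents (p_i = a_i*p_{i-1} + p_{i-2}, q_i = a_i*q_{i-1} + q_{i-2} with p_{-2}=0, p_{-1}=1, q_{-2}=1, q_{-1}=0):
  i=0: a_0=43, p_0 = 43*1 + 0 = 43, q_0 = 43*0 + 1 = 1.
  i=1: a_1=1, p_1 = 1*43 + 1 = 44, q_1 = 1*1 + 0 = 1.
  i=2: a_2=1, p_2 = 1*44 + 43 = 87, q_2 = 1*1 + 1 = 2.
  i=3: a_3=28, p_3 = 28*87 + 44 = 2480, q_3 = 28*2 + 1 = 57.
  i=4: a_4=1, p_4 = 1*2480 + 87 = 2567, q_4 = 1*57 + 2 = 59.
  i=5: a_5=1, p_5 = 1*2567 + 2480 = 5047, q_5 = 1*59 + 57 = 116.
Check: 5047^2 - 1893*116^2 = 25472209 - 25472208 = 1, so (x, y) = (5047, 116) solves the equation, and by the theorem it is the least positive solution.

(x, y) = (5047, 116)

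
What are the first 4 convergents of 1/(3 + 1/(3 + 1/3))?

Using the convergent recurrence p_i = a_i*p_{i-1} + p_{i-2}, q_i = a_i*q_{i-1} + q_{i-2} with p_{-2}=0, p_{-1}=1, q_{-2}=1, q_{-1}=0:
  i=0: a_0=0, p_0 = 0*1 + 0 = 0, q_0 = 0*0 + 1 = 1.
  i=1: a_1=3, p_1 = 3*0 + 1 = 1, q_1 = 3*1 + 0 = 3.
  i=2: a_2=3, p_2 = 3*1 + 0 = 3, q_2 = 3*3 + 1 = 10.
  i=3: a_3=3, p_3 = 3*3 + 1 = 10, q_3 = 3*10 + 3 = 33.

0/1, 1/3, 3/10, 10/33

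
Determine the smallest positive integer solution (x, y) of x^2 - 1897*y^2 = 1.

First expand sqrt(1897) as a continued fraction. With x_i = (sqrt(1897) + m_i)/d_i and (m_0, d_0) = (0, 1): a_0 = floor(sqrt(1897)) = 43, since 43^2 = 1849 <= 1897 < 1936 = 44^2.
Iterate m_{i+1} = d_i*a_i - m_i, d_{i+1} = (1897 - m_{i+1}^2)/d_i, a_{i+1} = floor((a_0 + m_{i+1})/d_{i+1}):
  m_1 = 1*43 - 0 = 43, d_1 = (1897 - 43^2)/1 = 48/1 = 48, a_1 = floor((43 + 43)/48) = 1.
  m_2 = 48*1 - 43 = 5, d_2 = (1897 - 5^2)/48 = 1872/48 = 39, a_2 = floor((43 + 5)/39) = 1.
  m_3 = 39*1 - 5 = 34, d_3 = (1897 - 34^2)/39 = 741/39 = 19, a_3 = floor((43 + 34)/19) = 4.
  m_4 = 19*4 - 34 = 42, d_4 = (1897 - 42^2)/19 = 133/19 = 7, a_4 = floor((43 + 42)/7) = 12.
  m_5 = 7*12 - 42 = 42, d_5 = (1897 - 42^2)/7 = 133/7 = 19, a_5 = floor((43 + 42)/19) = 4.
  m_6 = 19*4 - 42 = 34, d_6 = (1897 - 34^2)/19 = 741/19 = 39, a_6 = floor((43 + 34)/39) = 1.
  m_7 = 39*1 - 34 = 5, d_7 = (1897 - 5^2)/39 = 1872/39 = 48, a_7 = floor((43 + 5)/48) = 1.
  m_8 = 48*1 - 5 = 43, d_8 = (1897 - 43^2)/48 = 48/48 = 1, a_8 = floor((43 + 43)/1) = 86.
  m_9 = 1*86 - 43 = 43, d_9 = (1897 - 43^2)/1 = 48/1 = 48: (m_9, d_9) = (m_1, d_1) = (43, 48), so from here the quotients repeat a_1, ..., a_8; the period length is 8.
So sqrt(1897) = [43; (1, 1, 4, 12, 4, 1, 1, 86)] with period length k = 8.
k is even, so the fundamental solution of x^2 - 1897y^2 = 1 is (p_{k-1}, q_{k-1}) = (p_7, q_7); compute convergents through index 7.
Convergents (p_i = a_i*p_{i-1} + p_{i-2}, q_i = a_i*q_{i-1} + q_{i-2} with p_{-2}=0, p_{-1}=1, q_{-2}=1, q_{-1}=0):
  i=0: a_0=43, p_0 = 43*1 + 0 = 43, q_0 = 43*0 + 1 = 1.
  i=1: a_1=1, p_1 = 1*43 + 1 = 44, q_1 = 1*1 + 0 = 1.
  i=2: a_2=1, p_2 = 1*44 + 43 = 87, q_2 = 1*1 + 1 = 2.
  i=3: a_3=4, p_3 = 4*87 + 44 = 392, q_3 = 4*2 + 1 = 9.
  i=4: a_4=12, p_4 = 12*392 + 87 = 4791, q_4 = 12*9 + 2 = 110.
  i=5: a_5=4, p_5 = 4*4791 + 392 = 19556, q_5 = 4*110 + 9 = 449.
  i=6: a_6=1, p_6 = 1*19556 + 4791 = 24347, q_6 = 1*449 + 110 = 559.
  i=7: a_7=1, p_7 = 1*24347 + 19556 = 43903, q_7 = 1*559 + 449 = 1008.
Check: 43903^2 - 1897*1008^2 = 1927473409 - 1927473408 = 1, so (x, y) = (43903, 1008) solves the equation, and by the theorem it is the least positive solution.

(x, y) = (43903, 1008)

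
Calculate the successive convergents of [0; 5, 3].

Using the convergent recurrence p_i = a_i*p_{i-1} + p_{i-2}, q_i = a_i*q_{i-1} + q_{i-2} with p_{-2}=0, p_{-1}=1, q_{-2}=1, q_{-1}=0:
  i=0: a_0=0, p_0 = 0*1 + 0 = 0, q_0 = 0*0 + 1 = 1.
  i=1: a_1=5, p_1 = 5*0 + 1 = 1, q_1 = 5*1 + 0 = 5.
  i=2: a_2=3, p_2 = 3*1 + 0 = 3, q_2 = 3*5 + 1 = 16.

0/1, 1/5, 3/16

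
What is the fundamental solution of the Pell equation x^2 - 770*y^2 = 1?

First expand sqrt(770) as a continued fraction. With x_i = (sqrt(770) + m_i)/d_i and (m_0, d_0) = (0, 1): a_0 = floor(sqrt(770)) = 27, since 27^2 = 729 <= 770 < 784 = 28^2.
Iterate m_{i+1} = d_i*a_i - m_i, d_{i+1} = (770 - m_{i+1}^2)/d_i, a_{i+1} = floor((a_0 + m_{i+1})/d_{i+1}):
  m_1 = 1*27 - 0 = 27, d_1 = (770 - 27^2)/1 = 41/1 = 41, a_1 = floor((27 + 27)/41) = 1.
  m_2 = 41*1 - 27 = 14, d_2 = (770 - 14^2)/41 = 574/41 = 14, a_2 = floor((27 + 14)/14) = 2.
  m_3 = 14*2 - 14 = 14, d_3 = (770 - 14^2)/14 = 574/14 = 41, a_3 = floor((27 + 14)/41) = 1.
  m_4 = 41*1 - 14 = 27, d_4 = (770 - 27^2)/41 = 41/41 = 1, a_4 = floor((27 + 27)/1) = 54.
  m_5 = 1*54 - 27 = 27, d_5 = (770 - 27^2)/1 = 41/1 = 41: (m_5, d_5) = (m_1, d_1) = (27, 41), so from here the quotients repeat a_1, ..., a_4; the period length is 4.
So sqrt(770) = [27; (1, 2, 1, 54)] with period length k = 4.
k is even, so the fundamental solution of x^2 - 770y^2 = 1 is (p_{k-1}, q_{k-1}) = (p_3, q_3); compute convergents through index 3.
Convergents (p_i = a_i*p_{i-1} + p_{i-2}, q_i = a_i*q_{i-1} + q_{i-2} with p_{-2}=0, p_{-1}=1, q_{-2}=1, q_{-1}=0):
  i=0: a_0=27, p_0 = 27*1 + 0 = 27, q_0 = 27*0 + 1 = 1.
  i=1: a_1=1, p_1 = 1*27 + 1 = 28, q_1 = 1*1 + 0 = 1.
  i=2: a_2=2, p_2 = 2*28 + 27 = 83, q_2 = 2*1 + 1 = 3.
  i=3: a_3=1, p_3 = 1*83 + 28 = 111, q_3 = 1*3 + 1 = 4.
Check: 111^2 - 770*4^2 = 12321 - 12320 = 1, so (x, y) = (111, 4) solves the equation, and by the theorem it is the least positive solution.

(x, y) = (111, 4)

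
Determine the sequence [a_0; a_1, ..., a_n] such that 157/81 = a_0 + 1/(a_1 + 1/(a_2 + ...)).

[1; 1, 15, 5]

Run the Euclidean algorithm on 157 and 81; the successive quotients are the partial quotients a_0, a_1, ... (each step inverts the fractional part left over by the previous one):
  157 = 1*81 + 76, so a_0 = 1.
  81 = 1*76 + 5, so a_1 = 1.
  76 = 15*5 + 1, so a_2 = 15.
  5 = 5*1 + 0, so a_3 = 5.
The remainder reaches 0 after 4 divisions, so the expansion has 4 partial quotients, read off in order.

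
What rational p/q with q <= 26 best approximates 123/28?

101/23

Expand x = 123/28 as a continued fraction with the Euclidean algorithm:
  123 = 4*28 + 11, so a_0 = 4.
  28 = 2*11 + 6, so a_1 = 2.
  11 = 1*6 + 5, so a_2 = 1.
  6 = 1*5 + 1, so a_3 = 1.
  5 = 5*1 + 0, so a_4 = 5.
so x = [4; 2, 1, 1, 5].
Convergents (p_i = a_i*p_{i-1} + p_{i-2}, q_i = a_i*q_{i-1} + q_{i-2} with p_{-2}=0, p_{-1}=1, q_{-2}=1, q_{-1}=0), until the denominator exceeds 26:
  i=0: a_0=4, p_0 = 4*1 + 0 = 4, q_0 = 4*0 + 1 = 1.
  i=1: a_1=2, p_1 = 2*4 + 1 = 9, q_1 = 2*1 + 0 = 2.
  i=2: a_2=1, p_2 = 1*9 + 4 = 13, q_2 = 1*2 + 1 = 3.
  i=3: a_3=1, p_3 = 1*13 + 9 = 22, q_3 = 1*3 + 2 = 5.
  i=4: a_4=5, p_4 = 5*22 + 13 = 123, q_4 = 5*5 + 3 = 28.
q_4 = 28 > 26, so the last convergent with denominator <= 26 is p_3/q_3 = 22/5.
The closest fraction with denominator <= 26 is either p_3/q_3 or the intermediate fraction (k*p_3 + p_2)/(k*q_3 + q_2) with the largest k >= 1 whose denominator stays <= 26; these approach x as k grows, and every other convergent or intermediate fraction in range is farther away.
Largest k: floor((26 - q_2)/q_3) = floor((26 - 3)/5) = 4.
That gives (4*22 + 13)/(4*5 + 3) = 101/23.
Compare the errors: |x - 22/5| = |123*5 - 22*28|/(28*5) = 1/140, and |x - 101/23| = |123*23 - 101*28|/(28*23) = 1/644.
Cross-multiplying, 1*140 = 140 < 644 = 1*644, so 1/644 is smaller: the intermediate fraction 101/23 is closer to x than 22/5.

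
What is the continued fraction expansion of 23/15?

Run the Euclidean algorithm on 23 and 15; the successive quotients are the partial quotients a_0, a_1, ... (each step inverts the fractional part left over by the previous one):
  23 = 1*15 + 8, so a_0 = 1.
  15 = 1*8 + 7, so a_1 = 1.
  8 = 1*7 + 1, so a_2 = 1.
  7 = 7*1 + 0, so a_3 = 7.
The remainder reaches 0 after 4 divisions, so the expansion has 4 partial quotients, read off in order.

[1; 1, 1, 7]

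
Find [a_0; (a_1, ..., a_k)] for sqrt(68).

[8; (4, 16)]

Write x_i = (sqrt(68) + m_i)/d_i with (m_0, d_0) = (0, 1). a_0 = floor(sqrt(68)) = 8, since 8^2 = 64 <= 68 < 81 = 9^2.
Iterate m_{i+1} = d_i*a_i - m_i, d_{i+1} = (68 - m_{i+1}^2)/d_i, a_{i+1} = floor((a_0 + m_{i+1})/d_{i+1}):
  m_1 = 1*8 - 0 = 8, d_1 = (68 - 8^2)/1 = 4/1 = 4, a_1 = floor((8 + 8)/4) = 4.
  m_2 = 4*4 - 8 = 8, d_2 = (68 - 8^2)/4 = 4/4 = 1, a_2 = floor((8 + 8)/1) = 16.
  m_3 = 1*16 - 8 = 8, d_3 = (68 - 8^2)/1 = 4/1 = 4: (m_3, d_3) = (m_1, d_1) = (8, 4), so from here the quotients repeat a_1, a_2; the period length is 2.
Hence the expansion of sqrt(68) is a_0 = 8 followed by the repeating block 4, 16 (period 2).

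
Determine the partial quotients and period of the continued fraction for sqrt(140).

[11; (1, 4, 1, 22)]

Write x_i = (sqrt(140) + m_i)/d_i with (m_0, d_0) = (0, 1). a_0 = floor(sqrt(140)) = 11, since 11^2 = 121 <= 140 < 144 = 12^2.
Iterate m_{i+1} = d_i*a_i - m_i, d_{i+1} = (140 - m_{i+1}^2)/d_i, a_{i+1} = floor((a_0 + m_{i+1})/d_{i+1}):
  m_1 = 1*11 - 0 = 11, d_1 = (140 - 11^2)/1 = 19/1 = 19, a_1 = floor((11 + 11)/19) = 1.
  m_2 = 19*1 - 11 = 8, d_2 = (140 - 8^2)/19 = 76/19 = 4, a_2 = floor((11 + 8)/4) = 4.
  m_3 = 4*4 - 8 = 8, d_3 = (140 - 8^2)/4 = 76/4 = 19, a_3 = floor((11 + 8)/19) = 1.
  m_4 = 19*1 - 8 = 11, d_4 = (140 - 11^2)/19 = 19/19 = 1, a_4 = floor((11 + 11)/1) = 22.
  m_5 = 1*22 - 11 = 11, d_5 = (140 - 11^2)/1 = 19/1 = 19: (m_5, d_5) = (m_1, d_1) = (11, 19), so from here the quotients repeat a_1, ..., a_4; the period length is 4.
Hence the expansion of sqrt(140) is a_0 = 11 followed by the repeating block 1, 4, 1, 22 (period 4).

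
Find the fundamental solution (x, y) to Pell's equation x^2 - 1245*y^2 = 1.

(x, y) = (7534241, 213528)

First expand sqrt(1245) as a continued fraction. With x_i = (sqrt(1245) + m_i)/d_i and (m_0, d_0) = (0, 1): a_0 = floor(sqrt(1245)) = 35, since 35^2 = 1225 <= 1245 < 1296 = 36^2.
Iterate m_{i+1} = d_i*a_i - m_i, d_{i+1} = (1245 - m_{i+1}^2)/d_i, a_{i+1} = floor((a_0 + m_{i+1})/d_{i+1}):
  m_1 = 1*35 - 0 = 35, d_1 = (1245 - 35^2)/1 = 20/1 = 20, a_1 = floor((35 + 35)/20) = 3.
  m_2 = 20*3 - 35 = 25, d_2 = (1245 - 25^2)/20 = 620/20 = 31, a_2 = floor((35 + 25)/31) = 1.
  m_3 = 31*1 - 25 = 6, d_3 = (1245 - 6^2)/31 = 1209/31 = 39, a_3 = floor((35 + 6)/39) = 1.
  m_4 = 39*1 - 6 = 33, d_4 = (1245 - 33^2)/39 = 156/39 = 4, a_4 = floor((35 + 33)/4) = 17.
  m_5 = 4*17 - 33 = 35, d_5 = (1245 - 35^2)/4 = 20/4 = 5, a_5 = floor((35 + 35)/5) = 14.
  m_6 = 5*14 - 35 = 35, d_6 = (1245 - 35^2)/5 = 20/5 = 4, a_6 = floor((35 + 35)/4) = 17.
  m_7 = 4*17 - 35 = 33, d_7 = (1245 - 33^2)/4 = 156/4 = 39, a_7 = floor((35 + 33)/39) = 1.
  m_8 = 39*1 - 33 = 6, d_8 = (1245 - 6^2)/39 = 1209/39 = 31, a_8 = floor((35 + 6)/31) = 1.
  m_9 = 31*1 - 6 = 25, d_9 = (1245 - 25^2)/31 = 620/31 = 20, a_9 = floor((35 + 25)/20) = 3.
  m_10 = 20*3 - 25 = 35, d_10 = (1245 - 35^2)/20 = 20/20 = 1, a_10 = floor((35 + 35)/1) = 70.
  m_11 = 1*70 - 35 = 35, d_11 = (1245 - 35^2)/1 = 20/1 = 20: (m_11, d_11) = (m_1, d_1) = (35, 20), so from here the quotients repeat a_1, ..., a_10; the period length is 10.
So sqrt(1245) = [35; (3, 1, 1, 17, 14, 17, 1, 1, 3, 70)] with period length k = 10.
k is even, so the fundamental solution of x^2 - 1245y^2 = 1 is (p_{k-1}, q_{k-1}) = (p_9, q_9); compute convergents through index 9.
Convergents (p_i = a_i*p_{i-1} + p_{i-2}, q_i = a_i*q_{i-1} + q_{i-2} with p_{-2}=0, p_{-1}=1, q_{-2}=1, q_{-1}=0):
  i=0: a_0=35, p_0 = 35*1 + 0 = 35, q_0 = 35*0 + 1 = 1.
  i=1: a_1=3, p_1 = 3*35 + 1 = 106, q_1 = 3*1 + 0 = 3.
  i=2: a_2=1, p_2 = 1*106 + 35 = 141, q_2 = 1*3 + 1 = 4.
  i=3: a_3=1, p_3 = 1*141 + 106 = 247, q_3 = 1*4 + 3 = 7.
  i=4: a_4=17, p_4 = 17*247 + 141 = 4340, q_4 = 17*7 + 4 = 123.
  i=5: a_5=14, p_5 = 14*4340 + 247 = 61007, q_5 = 14*123 + 7 = 1729.
  i=6: a_6=17, p_6 = 17*61007 + 4340 = 1041459, q_6 = 17*1729 + 123 = 29516.
  i=7: a_7=1, p_7 = 1*1041459 + 61007 = 1102466, q_7 = 1*29516 + 1729 = 31245.
  i=8: a_8=1, p_8 = 1*1102466 + 1041459 = 2143925, q_8 = 1*31245 + 29516 = 60761.
  i=9: a_9=3, p_9 = 3*2143925 + 1102466 = 7534241, q_9 = 3*60761 + 31245 = 213528.
Check: 7534241^2 - 1245*213528^2 = 56764787446081 - 56764787446080 = 1, so (x, y) = (7534241, 213528) solves the equation, and by the theorem it is the least positive solution.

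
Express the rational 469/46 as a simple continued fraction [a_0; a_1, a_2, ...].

Run the Euclidean algorithm on 469 and 46; the successive quotients are the partial quotients a_0, a_1, ... (each step inverts the fractional part left over by the previous one):
  469 = 10*46 + 9, so a_0 = 10.
  46 = 5*9 + 1, so a_1 = 5.
  9 = 9*1 + 0, so a_2 = 9.
The remainder reaches 0 after 3 divisions, so the expansion has 3 partial quotients, read off in order.

[10; 5, 9]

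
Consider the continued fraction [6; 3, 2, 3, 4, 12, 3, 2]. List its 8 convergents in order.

6/1, 19/3, 44/7, 151/24, 648/103, 7927/1260, 24429/3883, 56785/9026

Using the convergent recurrence p_i = a_i*p_{i-1} + p_{i-2}, q_i = a_i*q_{i-1} + q_{i-2} with p_{-2}=0, p_{-1}=1, q_{-2}=1, q_{-1}=0:
  i=0: a_0=6, p_0 = 6*1 + 0 = 6, q_0 = 6*0 + 1 = 1.
  i=1: a_1=3, p_1 = 3*6 + 1 = 19, q_1 = 3*1 + 0 = 3.
  i=2: a_2=2, p_2 = 2*19 + 6 = 44, q_2 = 2*3 + 1 = 7.
  i=3: a_3=3, p_3 = 3*44 + 19 = 151, q_3 = 3*7 + 3 = 24.
  i=4: a_4=4, p_4 = 4*151 + 44 = 648, q_4 = 4*24 + 7 = 103.
  i=5: a_5=12, p_5 = 12*648 + 151 = 7927, q_5 = 12*103 + 24 = 1260.
  i=6: a_6=3, p_6 = 3*7927 + 648 = 24429, q_6 = 3*1260 + 103 = 3883.
  i=7: a_7=2, p_7 = 2*24429 + 7927 = 56785, q_7 = 2*3883 + 1260 = 9026.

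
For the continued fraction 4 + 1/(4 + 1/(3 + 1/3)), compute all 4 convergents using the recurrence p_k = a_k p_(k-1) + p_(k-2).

4/1, 17/4, 55/13, 182/43

Using the convergent recurrence p_i = a_i*p_{i-1} + p_{i-2}, q_i = a_i*q_{i-1} + q_{i-2} with p_{-2}=0, p_{-1}=1, q_{-2}=1, q_{-1}=0:
  i=0: a_0=4, p_0 = 4*1 + 0 = 4, q_0 = 4*0 + 1 = 1.
  i=1: a_1=4, p_1 = 4*4 + 1 = 17, q_1 = 4*1 + 0 = 4.
  i=2: a_2=3, p_2 = 3*17 + 4 = 55, q_2 = 3*4 + 1 = 13.
  i=3: a_3=3, p_3 = 3*55 + 17 = 182, q_3 = 3*13 + 4 = 43.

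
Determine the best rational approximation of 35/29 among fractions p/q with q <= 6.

Expand x = 35/29 as a continued fraction with the Euclidean algorithm:
  35 = 1*29 + 6, so a_0 = 1.
  29 = 4*6 + 5, so a_1 = 4.
  6 = 1*5 + 1, so a_2 = 1.
  5 = 5*1 + 0, so a_3 = 5.
so x = [1; 4, 1, 5].
Convergents (p_i = a_i*p_{i-1} + p_{i-2}, q_i = a_i*q_{i-1} + q_{i-2} with p_{-2}=0, p_{-1}=1, q_{-2}=1, q_{-1}=0), until the denominator exceeds 6:
  i=0: a_0=1, p_0 = 1*1 + 0 = 1, q_0 = 1*0 + 1 = 1.
  i=1: a_1=4, p_1 = 4*1 + 1 = 5, q_1 = 4*1 + 0 = 4.
  i=2: a_2=1, p_2 = 1*5 + 1 = 6, q_2 = 1*4 + 1 = 5.
  i=3: a_3=5, p_3 = 5*6 + 5 = 35, q_3 = 5*5 + 4 = 29.
q_3 = 29 > 6, so the last convergent with denominator <= 6 is p_2/q_2 = 6/5.
The closest fraction with denominator <= 6 is either p_2/q_2 or the intermediate fraction (k*p_2 + p_1)/(k*q_2 + q_1) with the largest k >= 1 whose denominator stays <= 6; these approach x as k grows, and every other convergent or intermediate fraction in range is farther away.
Largest k: floor((6 - q_1)/q_2) = floor((6 - 4)/5) = 0.
Since k = 0, no intermediate fraction beyond p_2/q_2 has denominator <= 6, so the convergent 6/5 is the closest (its error is |35*5 - 6*29|/(29*5) = 1/145).

6/5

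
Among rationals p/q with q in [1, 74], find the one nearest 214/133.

Expand x = 214/133 as a continued fraction with the Euclidean algorithm:
  214 = 1*133 + 81, so a_0 = 1.
  133 = 1*81 + 52, so a_1 = 1.
  81 = 1*52 + 29, so a_2 = 1.
  52 = 1*29 + 23, so a_3 = 1.
  29 = 1*23 + 6, so a_4 = 1.
  23 = 3*6 + 5, so a_5 = 3.
  6 = 1*5 + 1, so a_6 = 1.
  5 = 5*1 + 0, so a_7 = 5.
so x = [1; 1, 1, 1, 1, 3, 1, 5].
Convergents (p_i = a_i*p_{i-1} + p_{i-2}, q_i = a_i*q_{i-1} + q_{i-2} with p_{-2}=0, p_{-1}=1, q_{-2}=1, q_{-1}=0), until the denominator exceeds 74:
  i=0: a_0=1, p_0 = 1*1 + 0 = 1, q_0 = 1*0 + 1 = 1.
  i=1: a_1=1, p_1 = 1*1 + 1 = 2, q_1 = 1*1 + 0 = 1.
  i=2: a_2=1, p_2 = 1*2 + 1 = 3, q_2 = 1*1 + 1 = 2.
  i=3: a_3=1, p_3 = 1*3 + 2 = 5, q_3 = 1*2 + 1 = 3.
  i=4: a_4=1, p_4 = 1*5 + 3 = 8, q_4 = 1*3 + 2 = 5.
  i=5: a_5=3, p_5 = 3*8 + 5 = 29, q_5 = 3*5 + 3 = 18.
  i=6: a_6=1, p_6 = 1*29 + 8 = 37, q_6 = 1*18 + 5 = 23.
  i=7: a_7=5, p_7 = 5*37 + 29 = 214, q_7 = 5*23 + 18 = 133.
q_7 = 133 > 74, so the last convergent with denominator <= 74 is p_6/q_6 = 37/23.
The closest fraction with denominator <= 74 is either p_6/q_6 or the intermediate fraction (k*p_6 + p_5)/(k*q_6 + q_5) with the largest k >= 1 whose denominator stays <= 74; these approach x as k grows, and every other convergent or intermediate fraction in range is farther away.
Largest k: floor((74 - q_5)/q_6) = floor((74 - 18)/23) = 2.
That gives (2*37 + 29)/(2*23 + 18) = 103/64.
Compare the errors: |x - 37/23| = |214*23 - 37*133|/(133*23) = 1/3059, and |x - 103/64| = |214*64 - 103*133|/(133*64) = 3/8512.
Cross-multiplying, 1*8512 = 8512 < 9177 = 3*3059, so 1/3059 is smaller: the convergent 37/23 is closer to x than 103/64.

37/23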